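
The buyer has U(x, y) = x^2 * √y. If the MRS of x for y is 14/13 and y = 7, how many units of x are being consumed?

x = 26

MU_x = 2·x·√y and MU_y = 0.5·x^2·y^(-0.5).
MRS = MU_x/MU_y = (4)·y/x.
Substitute y = 7: MRS = 28/x. Setting 28/x = 14/13 gives x = 28/(14/13) = 26.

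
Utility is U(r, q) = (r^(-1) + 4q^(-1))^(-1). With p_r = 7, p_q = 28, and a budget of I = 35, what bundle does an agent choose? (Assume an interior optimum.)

For CES with ρ = -1, MRS = (1/4)·(q/r)^2.
Tangency: set MRS = p_r/p_q = 7/28 = 0.25.
So (q/r)^2 = 1; taking the square root, q/r = 1, i.e. q = r.
Substitute into the budget 7·r + 28·q = 35: 35·r = 35, so r* = 1 and q* = 1.

r* = 1, q* = 1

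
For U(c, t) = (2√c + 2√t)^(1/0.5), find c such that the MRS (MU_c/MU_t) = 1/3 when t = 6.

c = 54

For CES with ρ = 0.5, MRS = √(t/c).
Setting √(6/c) = 1/3 gives 6/c = 1/9 and c = 54.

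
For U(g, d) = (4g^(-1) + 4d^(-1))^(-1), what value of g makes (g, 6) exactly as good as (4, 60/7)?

g = 5

U depends on (g, d) only through S = 4g^(-1) + 4d^(-1), so equal utility means equal S. At (4, 60/7): S = 22/15.
With d = 6: 4·6^(-1) = 2/3, so 4g^(-1) = 22/15 − 2/3 = 0.8, i.e. g^(-1) = 0.2.
Hence g = 1/0.2 = 5.
Check: U(5, 6) = 0.6818.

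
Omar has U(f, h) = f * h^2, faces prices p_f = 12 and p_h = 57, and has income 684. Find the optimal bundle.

f* = 19, h* = 8

MU_f = h^2 and MU_h = 2·f·h.
MRS = MU_f/MU_h = (1/2)·h/f.
Tangency: set MRS = p_f/p_h = 12/57 = 4/19.
So (1/2)·h/f = 4/19, i.e. h = (8/19)·f.
Substitute into the budget 12·f + 57·h = 684: 36·f = 684, so f* = 19.
Then h* = (8/19)·19 = 8.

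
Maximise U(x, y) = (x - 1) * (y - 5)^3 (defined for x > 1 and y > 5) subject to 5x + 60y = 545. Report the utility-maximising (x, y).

MU_x = (y−5)^3, MU_y = 3·(x−1)·(y−5)^2.
MRS = (1/3)·(y−5)/(x−1).
Tangency: set MRS = p_x/p_y = 5/60 = 1/12.
So (1/3)·(y − 5)/(x − 1) = 1/12, i.e. (y − 5) = 0.25·(x − 1).
Rewrite the budget in excess-of-subsistence terms: 5·(x − 1) + 60·(y − 5) = 545 − 5·1 − 60·5 = 240.
Substituting, 20·(x − 1) = 240, so x − 1 = 12 and x* = 13.
Then y − 5 = 0.25·12 = 3, so y* = 8.

x* = 13, y* = 8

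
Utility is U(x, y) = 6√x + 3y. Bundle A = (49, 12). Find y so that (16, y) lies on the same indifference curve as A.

y = 18

U(49, 12) = 78.
Set U(16, y) = 78 and solve.
With x = 16: √16 = 4, so 3y = 78 − 6·4 = 54 and y = 18.
Check: U(16, 18) = 78.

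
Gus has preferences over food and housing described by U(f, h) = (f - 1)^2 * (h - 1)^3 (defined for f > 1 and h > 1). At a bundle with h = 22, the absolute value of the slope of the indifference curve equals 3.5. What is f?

f = 5

MU_f = 2·(f−1)·(h−1)^3, MU_h = 3·(f−1)^2·(h−1)^2.
MRS = (2/3)·(h−1)/(f−1).
Substitute h = 22: MRS = 14/(f − 1). Setting this equal to 3.5 gives f − 1 = 14/3.5 = 4, so f = 5.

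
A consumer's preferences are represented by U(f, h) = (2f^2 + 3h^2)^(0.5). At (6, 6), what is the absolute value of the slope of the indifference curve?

For CES with ρ = 2, MRS = (2/3)·(h/f)^(-1).
At (6, 6): MRS = 2/3.
That is, one extra unit of f is worth 2/3 units of h at the margin.

MRS = 2/3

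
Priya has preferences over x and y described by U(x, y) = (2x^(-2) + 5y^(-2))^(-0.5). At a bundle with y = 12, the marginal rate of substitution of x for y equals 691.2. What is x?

x = 1

For CES with ρ = -2, MRS = (2/5)·(y/x)^3.
Setting (2/5)·(12/x)^3 = 691.2 gives (12/x)^3 = 1728, so 12/x = 12 and x = 1.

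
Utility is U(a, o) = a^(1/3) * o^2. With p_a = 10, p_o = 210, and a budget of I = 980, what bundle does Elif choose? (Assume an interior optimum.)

MU_a = 1/3·a^(-2/3)·o^2 and MU_o = 2·a^(1/3)·o.
MRS = MU_a/MU_o = (1/6)·o/a.
Tangency: set MRS = p_a/p_o = 10/210 = 1/21.
So (1/6)·o/a = 1/21, i.e. o = (2/7)·a.
Substitute into the budget 10·a + 210·o = 980: 70·a = 980, so a* = 14.
Then o* = (2/7)·14 = 4.

a* = 14, o* = 4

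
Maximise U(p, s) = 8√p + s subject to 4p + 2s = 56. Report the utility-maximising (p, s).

p* = 4, s* = 20

MU_p = 8/(2√p), MU_s = 1.
MRS = 8/(2√p) ÷ 1.
Tangency: set MRS = p_p/p_s = 4/2 = 2.
MRS depends only on p: 4/√p = 2 ⇒ √p = 4/2 = 2 ⇒ p* = 4.
From the budget, 2·s = 56 − 4·4 = 40, so s* = 20.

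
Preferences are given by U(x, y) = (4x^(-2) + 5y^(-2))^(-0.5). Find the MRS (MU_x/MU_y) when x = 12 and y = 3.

MRS = 1/80

For CES with ρ = -2, MRS = (4/5)·(y/x)^3.
At (12, 3): MRS = 1/80.
That is, one extra unit of x is worth 1/80 units of y at the margin.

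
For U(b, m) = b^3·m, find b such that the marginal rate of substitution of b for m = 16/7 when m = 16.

MU_b = 3·b^2·m and MU_m = b^3.
MRS = MU_b/MU_m = (3/1)·m/b.
Substitute m = 16: MRS = 48/b. Setting 48/b = 16/7 gives b = 48/(16/7) = 21.

b = 21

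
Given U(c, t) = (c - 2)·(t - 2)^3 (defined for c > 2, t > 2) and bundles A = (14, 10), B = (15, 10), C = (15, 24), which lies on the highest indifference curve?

Bundle C

Evaluate utility at each bundle:
U(A) = 6144.
U(B) = 6656.
U(C) = 138424.
Highest utility is C, so C ≻ B ≻ A.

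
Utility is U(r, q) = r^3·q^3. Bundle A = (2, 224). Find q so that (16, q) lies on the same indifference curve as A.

q = 28

U(2, 224) = 89915392.
Set U(16, q) = 89915392 and solve.
With r = 16: 16^3 = 4096, so q^3 = 89915392/4096 = 21952; taking the cube root, q = 28.
Check: U(16, 28) = 89915392.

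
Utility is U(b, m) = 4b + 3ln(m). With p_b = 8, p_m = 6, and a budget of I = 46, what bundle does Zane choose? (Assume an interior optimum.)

b* = 5, m* = 1

MU_b = 4, MU_m = 3/m.
MRS = 4 ÷ (3/m).
Tangency: set MRS = p_b/p_m = 8/6 = 4/3.
MRS depends only on m: (4/3)·m = 4/3 ⇒ m* = (4/3)/(4/3) = 1.
From the budget, 8·b = 46 − 6·1 = 40, so b* = 5.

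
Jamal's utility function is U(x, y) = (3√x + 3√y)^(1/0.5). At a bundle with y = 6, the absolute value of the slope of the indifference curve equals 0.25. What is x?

x = 96

For CES with ρ = 0.5, MRS = √(y/x).
Setting √(6/x) = 0.25 gives 6/x = 1/16 and x = 96.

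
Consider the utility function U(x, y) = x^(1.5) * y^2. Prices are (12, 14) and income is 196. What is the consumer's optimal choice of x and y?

MU_x = 1.5·√x·y^2 and MU_y = 2·x^(1.5)·y.
MRS = MU_x/MU_y = (0.75)·y/x.
Tangency: set MRS = p_x/p_y = 12/14 = 6/7.
So (0.75)·y/x = 6/7, i.e. y = (8/7)·x.
Substitute into the budget 12·x + 14·y = 196: 28·x = 196, so x* = 7.
Then y* = (8/7)·7 = 8.

x* = 7, y* = 8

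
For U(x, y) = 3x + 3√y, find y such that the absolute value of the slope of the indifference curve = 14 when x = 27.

y = 49

MU_x = 3, MU_y = 3/(2√y).
MRS = 3 ÷ (3/(2√y)).
MRS depends only on y: 2·√y = 14 ⇒ √y = 14/2 = 7 ⇒ y = 49.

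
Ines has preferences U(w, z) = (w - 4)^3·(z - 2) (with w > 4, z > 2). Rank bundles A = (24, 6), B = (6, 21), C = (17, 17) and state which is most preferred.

Bundle C

Evaluate utility at each bundle:
U(A) = 32000.
U(B) = 152.
U(C) = 32955.
Highest utility is C, so C ≻ A ≻ B.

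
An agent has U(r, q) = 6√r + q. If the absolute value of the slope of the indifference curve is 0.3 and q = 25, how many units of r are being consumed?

MU_r = 6/(2√r), MU_q = 1.
MRS = 6/(2√r) ÷ 1.
MRS depends only on r: 3/√r = 0.3 ⇒ √r = 3/0.3 = 10 ⇒ r = 100.

r = 100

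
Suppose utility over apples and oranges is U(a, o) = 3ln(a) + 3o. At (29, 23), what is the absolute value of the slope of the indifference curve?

MU_a = 3/a, MU_o = 3.
MRS = 3/a ÷ 3.
At (29, 23): MRS = 1/29.
So at (29, 23) the consumer would give up 1/29 units of o for one more unit of a.

MRS = 1/29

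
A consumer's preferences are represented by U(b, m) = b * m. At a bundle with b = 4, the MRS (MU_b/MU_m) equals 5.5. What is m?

MU_b = m and MU_m = b.
MRS = MU_b/MU_m = m/b.
Substitute b = 4: MRS = m/4. Setting m/4 = 5.5 gives m = 5.5·4 = 22.

m = 22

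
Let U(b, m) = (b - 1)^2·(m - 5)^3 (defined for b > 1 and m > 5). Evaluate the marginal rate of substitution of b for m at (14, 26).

MU_b = 2·(b−1)·(m−5)^3, MU_m = 3·(b−1)^2·(m−5)^2.
MRS = (2/3)·(m−5)/(b−1).
At (14, 26): MRS = 14/13.
That is, one extra unit of b is worth 14/13 units of m at the margin.

MRS = 14/13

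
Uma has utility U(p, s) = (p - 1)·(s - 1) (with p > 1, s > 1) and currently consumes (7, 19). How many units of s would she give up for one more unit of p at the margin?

MU_p = (s−1), MU_s = (p−1).
MRS = (s−1)/(p−1).
At (7, 19): MRS = 3.
So at (7, 19) the consumer would give up 3 units of s for one more unit of p.

MRS = 3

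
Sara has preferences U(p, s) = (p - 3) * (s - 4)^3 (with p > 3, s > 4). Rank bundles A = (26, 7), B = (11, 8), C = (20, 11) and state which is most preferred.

Bundle C

Evaluate utility at each bundle:
U(A) = 621.
U(B) = 512.
U(C) = 5831.
Highest utility is C, so C ≻ A ≻ B.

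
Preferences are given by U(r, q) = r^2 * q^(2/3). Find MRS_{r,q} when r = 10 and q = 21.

MU_r = 2·r·q^(2/3) and MU_q = 2/3·r^2·q^(-1/3).
MRS = MU_r/MU_q = (3)·q/r.
At (10, 21): MRS = 6.3.
So at (10, 21) the consumer would give up 6.3 units of q for one more unit of r.

MRS = 6.3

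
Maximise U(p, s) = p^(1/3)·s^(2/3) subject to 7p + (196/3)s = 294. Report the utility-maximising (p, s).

MU_p = 1/3·p^(-2/3)·s^(2/3) and MU_s = 2/3·p^(1/3)·s^(-1/3).
MRS = MU_p/MU_s = (0.5)·s/p.
Tangency: set MRS = p_p/p_s = 7/(196/3) = 3/28.
So (0.5)·s/p = 3/28, i.e. s = (3/14)·p.
Substitute into the budget 7·p + (196/3)·s = 294: 21·p = 294, so p* = 14.
Then s* = (3/14)·14 = 3.

p* = 14, s* = 3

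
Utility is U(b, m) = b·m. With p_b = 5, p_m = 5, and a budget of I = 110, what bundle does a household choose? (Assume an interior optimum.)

b* = 11, m* = 11

MU_b = m and MU_m = b.
MRS = MU_b/MU_m = m/b.
Tangency: set MRS = p_b/p_m = 5/5 = 1.
So m/b = 1, i.e. m = b.
Substitute into the budget 5·b + 5·m = 110: 10·b = 110, so b* = 11.
Then m* = 11.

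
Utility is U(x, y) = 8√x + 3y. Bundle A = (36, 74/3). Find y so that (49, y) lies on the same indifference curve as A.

y = 22

U(36, 74/3) = 122.
Set U(49, y) = 122 and solve.
With x = 49: √49 = 7, so 3y = 122 − 8·7 = 66 and y = 22.
Check: U(49, 22) = 122.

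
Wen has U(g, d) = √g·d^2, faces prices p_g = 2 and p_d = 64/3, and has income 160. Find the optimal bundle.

MU_g = 0.5·g^(-0.5)·d^2 and MU_d = 2·√g·d.
MRS = MU_g/MU_d = (0.25)·d/g.
Tangency: set MRS = p_g/p_d = 2/(64/3) = 3/32.
So (0.25)·d/g = 3/32, i.e. d = 0.375·g.
Substitute into the budget 2·g + (64/3)·d = 160: 10·g = 160, so g* = 16.
Then d* = 0.375·16 = 6.

g* = 16, d* = 6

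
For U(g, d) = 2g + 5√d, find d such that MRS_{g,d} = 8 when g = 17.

MU_g = 2, MU_d = 5/(2√d).
MRS = 2 ÷ (5/(2√d)).
MRS depends only on d: 0.8·√d = 8 ⇒ √d = 8/0.8 = 10 ⇒ d = 100.

d = 100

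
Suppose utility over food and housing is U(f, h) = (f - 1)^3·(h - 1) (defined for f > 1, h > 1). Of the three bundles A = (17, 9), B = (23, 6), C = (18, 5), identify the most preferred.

Bundle B

Evaluate utility at each bundle:
U(A) = 32768.
U(B) = 53240.
U(C) = 19652.
Highest utility is B, so B ≻ A ≻ C.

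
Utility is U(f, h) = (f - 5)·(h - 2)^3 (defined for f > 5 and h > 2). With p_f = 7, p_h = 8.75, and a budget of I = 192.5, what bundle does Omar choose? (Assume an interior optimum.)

MU_f = (h−2)^3, MU_h = 3·(f−5)·(h−2)^2.
MRS = (1/3)·(h−2)/(f−5).
Tangency: set MRS = p_f/p_h = 7/8.75 = 0.8.
So (1/3)·(h − 2)/(f − 5) = 0.8, i.e. (h − 2) = 2.4·(f − 5).
Rewrite the budget in excess-of-subsistence terms: 7·(f − 5) + 8.75·(h − 2) = 192.5 − 7·5 − 8.75·2 = 140.
Substituting, 28·(f − 5) = 140, so f − 5 = 5 and f* = 10.
Then h − 2 = 2.4·5 = 12, so h* = 14.

f* = 10, h* = 14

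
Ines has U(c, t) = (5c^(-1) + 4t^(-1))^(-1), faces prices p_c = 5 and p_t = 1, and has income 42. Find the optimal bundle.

For CES with ρ = -1, MRS = (5/4)·(t/c)^2.
Tangency: set MRS = p_c/p_t = 5/1 = 5.
So (t/c)^2 = 4; taking the square root, t/c = 2, i.e. t = 2·c.
Substitute into the budget 5·c + 1·t = 42: 7·c = 42, so c* = 6 and t* = 2·6 = 12.

c* = 6, t* = 12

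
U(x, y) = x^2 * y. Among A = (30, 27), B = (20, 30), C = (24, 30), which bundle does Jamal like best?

Evaluate utility at each bundle:
U(A) = 24300.
U(B) = 12000.
U(C) = 17280.
Highest utility is A, so A ≻ C ≻ B.

Bundle A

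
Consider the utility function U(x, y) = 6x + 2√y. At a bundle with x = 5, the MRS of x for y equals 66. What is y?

MU_x = 6, MU_y = 2/(2√y).
MRS = 6 ÷ (2/(2√y)).
MRS depends only on y: 6·√y = 66 ⇒ √y = 66/6 = 11 ⇒ y = 121.

y = 121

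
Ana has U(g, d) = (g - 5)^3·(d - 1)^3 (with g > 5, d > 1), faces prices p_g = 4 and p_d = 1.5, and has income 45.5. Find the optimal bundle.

MU_g = 3·(g−5)^2·(d−1)^3, MU_d = 3·(g−5)^3·(d−1)^2.
MRS = (d−1)/(g−5).
Tangency: set MRS = p_g/p_d = 4/1.5 = 8/3.
So (d − 1)/(g − 5) = 8/3, i.e. (d − 1) = (8/3)·(g − 5).
Rewrite the budget in excess-of-subsistence terms: 4·(g − 5) + 1.5·(d − 1) = 45.5 − 4·5 − 1.5·1 = 24.
Substituting, 8·(g − 5) = 24, so g − 5 = 3 and g* = 8.
Then d − 1 = (8/3)·3 = 8, so d* = 9.

g* = 8, d* = 9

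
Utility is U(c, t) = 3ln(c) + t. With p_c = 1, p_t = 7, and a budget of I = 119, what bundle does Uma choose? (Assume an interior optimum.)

MU_c = 3/c, MU_t = 1.
MRS = 3/c ÷ 1.
Tangency: set MRS = p_c/p_t = 1/7.
MRS depends only on c: 3/c = 1/7 ⇒ c* = 3/(1/7) = 21.
From the budget, 7·t = 119 − 1·21 = 98, so t* = 14.

c* = 21, t* = 14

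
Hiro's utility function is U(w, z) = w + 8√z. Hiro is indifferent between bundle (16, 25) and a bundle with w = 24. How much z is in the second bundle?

z = 16

U(16, 25) = 56.
Set U(24, z) = 56 and solve.
With w = 24: 8√z = 56 − 24 = 32, so √z = 4 and z = 16.
Check: U(24, 16) = 56.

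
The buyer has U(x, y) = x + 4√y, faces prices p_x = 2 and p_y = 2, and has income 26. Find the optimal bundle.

MU_x = 1, MU_y = 4/(2√y).
MRS = 1 ÷ (4/(2√y)).
Tangency: set MRS = p_x/p_y = 2/2 = 1.
MRS depends only on y: 0.5·√y = 1 ⇒ √y = 1/0.5 = 2 ⇒ y* = 4.
From the budget, 2·x = 26 − 2·4 = 18, so x* = 9.

x* = 9, y* = 4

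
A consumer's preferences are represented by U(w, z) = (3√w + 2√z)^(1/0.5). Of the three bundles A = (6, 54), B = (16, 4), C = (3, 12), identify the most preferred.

Evaluate utility at each bundle:
U(A) = 486.000.
U(B) = 256.000.
U(C) = 147.000.
Highest utility is A, so A ≻ B ≻ C.

Bundle A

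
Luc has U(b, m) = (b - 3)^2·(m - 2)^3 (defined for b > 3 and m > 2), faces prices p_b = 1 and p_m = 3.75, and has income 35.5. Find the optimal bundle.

b* = 13, m* = 6

MU_b = 2·(b−3)·(m−2)^3, MU_m = 3·(b−3)^2·(m−2)^2.
MRS = (2/3)·(m−2)/(b−3).
Tangency: set MRS = p_b/p_m = 1/3.75 = 4/15.
So (2/3)·(m − 2)/(b − 3) = 4/15, i.e. (m − 2) = 0.4·(b − 3).
Rewrite the budget in excess-of-subsistence terms: 1·(b − 3) + 3.75·(m − 2) = 35.5 − 1·3 − 3.75·2 = 25.
Substituting, 2.5·(b − 3) = 25, so b − 3 = 10 and b* = 13.
Then m − 2 = 0.4·10 = 4, so m* = 6.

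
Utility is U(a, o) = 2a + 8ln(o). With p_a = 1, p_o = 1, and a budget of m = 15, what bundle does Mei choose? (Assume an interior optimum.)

a* = 11, o* = 4

MU_a = 2, MU_o = 8/o.
MRS = 2 ÷ (8/o).
Tangency: set MRS = p_a/p_o = 1/1 = 1.
MRS depends only on o: 0.25·o = 1 ⇒ o* = 1/0.25 = 4.
From the budget, 1·a = 15 − 1·4 = 11, so a* = 11.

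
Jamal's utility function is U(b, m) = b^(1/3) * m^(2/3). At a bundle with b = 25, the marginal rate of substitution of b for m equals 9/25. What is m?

MU_b = 1/3·b^(-2/3)·m^(2/3) and MU_m = 2/3·b^(1/3)·m^(-1/3).
MRS = MU_b/MU_m = (0.5)·m/b.
Substitute b = 25: MRS = m/50. Setting m/50 = 9/25 gives m = (9/25)·50 = 18.

m = 18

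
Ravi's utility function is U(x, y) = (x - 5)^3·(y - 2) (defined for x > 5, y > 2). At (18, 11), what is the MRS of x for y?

MU_x = 3·(x−5)^2·(y−2), MU_y = (x−5)^3.
MRS = (3/1)·(y−2)/(x−5).
At (18, 11): MRS = 27/13.
So at (18, 11) the consumer would give up 27/13 units of y for one more unit of x.

MRS = 27/13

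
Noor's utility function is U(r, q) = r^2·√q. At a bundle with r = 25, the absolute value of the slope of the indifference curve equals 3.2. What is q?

MU_r = 2·r·√q and MU_q = 0.5·r^2·q^(-0.5).
MRS = MU_r/MU_q = (4)·q/r.
Substitute r = 25: MRS = q/6.25. Setting q/6.25 = 3.2 gives q = 3.2·6.25 = 20.

q = 20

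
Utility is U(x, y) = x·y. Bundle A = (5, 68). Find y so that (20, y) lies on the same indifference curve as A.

U(5, 68) = 340.
Set U(20, y) = 340 and solve.
With x = 20: y = 340/20 = 17.
Check: U(20, 17) = 340.

y = 17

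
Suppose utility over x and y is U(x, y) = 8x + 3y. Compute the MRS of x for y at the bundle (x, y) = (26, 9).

MRS = 8/3

MU_x = 8, MU_y = 3, so MRS = 8/3 at every bundle.
At (26, 9): MRS = 8/3.
The indifference curve has slope −8/3 at this bundle.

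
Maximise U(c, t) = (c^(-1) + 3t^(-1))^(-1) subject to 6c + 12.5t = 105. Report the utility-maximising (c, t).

For CES with ρ = -1, MRS = (1/3)·(t/c)^2.
Tangency: set MRS = p_c/p_t = 6/12.5 = 12/25.
So (t/c)^2 = 36/25; taking the square root, t/c = 1.2, i.e. t = 1.2·c.
Substitute into the budget 6·c + 12.5·t = 105: 21·c = 105, so c* = 5 and t* = 1.2·5 = 6.

c* = 5, t* = 6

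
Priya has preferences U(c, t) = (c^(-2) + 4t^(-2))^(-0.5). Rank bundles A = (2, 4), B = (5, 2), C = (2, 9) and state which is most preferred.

Evaluate utility at each bundle:
U(A) = 1.414.
U(B) = 0.981.
U(C) = 1.828.
Highest utility is C, so C ≻ A ≻ B.

Bundle C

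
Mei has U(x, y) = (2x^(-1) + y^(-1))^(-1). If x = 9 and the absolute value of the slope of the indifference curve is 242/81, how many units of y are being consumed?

For CES with ρ = -1, MRS = (2/1)·(y/x)^2.
Setting (2/1)·(y/9)^2 = 242/81 gives (y/9)^2 = 121/81, so y/9 = 11/9 and y = 11.

y = 11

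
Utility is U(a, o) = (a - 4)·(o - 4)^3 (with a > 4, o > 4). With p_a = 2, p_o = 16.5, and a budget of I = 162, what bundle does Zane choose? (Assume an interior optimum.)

a* = 15, o* = 8

MU_a = (o−4)^3, MU_o = 3·(a−4)·(o−4)^2.
MRS = (1/3)·(o−4)/(a−4).
Tangency: set MRS = p_a/p_o = 2/16.5 = 4/33.
So (1/3)·(o − 4)/(a − 4) = 4/33, i.e. (o − 4) = (4/11)·(a − 4).
Rewrite the budget in excess-of-subsistence terms: 2·(a − 4) + 16.5·(o − 4) = 162 − 2·4 − 16.5·4 = 88.
Substituting, 8·(a − 4) = 88, so a − 4 = 11 and a* = 15.
Then o − 4 = (4/11)·11 = 4, so o* = 8.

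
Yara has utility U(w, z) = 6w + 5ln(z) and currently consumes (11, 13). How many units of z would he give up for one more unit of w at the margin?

MU_w = 6, MU_z = 5/z.
MRS = 6 ÷ (5/z).
At (11, 13): MRS = 15.6.
So at (11, 13) the consumer would give up 15.6 units of z for one more unit of w.

MRS = 15.6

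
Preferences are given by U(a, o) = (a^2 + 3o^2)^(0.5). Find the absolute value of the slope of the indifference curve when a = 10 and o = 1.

MRS = 10/3

For CES with ρ = 2, MRS = (1/3)·(o/a)^(-1).
At (10, 1): MRS = 10/3.
So at (10, 1) the consumer would give up 10/3 units of o for one more unit of a.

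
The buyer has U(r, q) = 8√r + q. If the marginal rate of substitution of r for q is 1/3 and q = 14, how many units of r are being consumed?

r = 144

MU_r = 8/(2√r), MU_q = 1.
MRS = 8/(2√r) ÷ 1.
MRS depends only on r: 4/√r = 1/3 ⇒ √r = 4/(1/3) = 12 ⇒ r = 144.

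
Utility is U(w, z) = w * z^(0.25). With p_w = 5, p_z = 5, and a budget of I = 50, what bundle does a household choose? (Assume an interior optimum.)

w* = 8, z* = 2

MU_w = z^(0.25) and MU_z = 0.25·w·z^(-0.75).
MRS = MU_w/MU_z = (4)·z/w.
Tangency: set MRS = p_w/p_z = 5/5 = 1.
So (4)·z/w = 1, i.e. z = 0.25·w.
Substitute into the budget 5·w + 5·z = 50: 6.25·w = 50, so w* = 8.
Then z* = 0.25·8 = 2.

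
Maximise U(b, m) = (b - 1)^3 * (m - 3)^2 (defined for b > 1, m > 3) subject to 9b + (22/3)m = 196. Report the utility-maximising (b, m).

b* = 12, m* = 12

MU_b = 3·(b−1)^2·(m−3)^2, MU_m = 2·(b−1)^3·(m−3).
MRS = (3/2)·(m−3)/(b−1).
Tangency: set MRS = p_b/p_m = 9/(22/3) = 27/22.
So (3/2)·(m − 3)/(b − 1) = 27/22, i.e. (m − 3) = (9/11)·(b − 1).
Rewrite the budget in excess-of-subsistence terms: 9·(b − 1) + (22/3)·(m − 3) = 196 − 9·1 − (22/3)·3 = 165.
Substituting, 15·(b − 1) = 165, so b − 1 = 11 and b* = 12.
Then m − 3 = (9/11)·11 = 9, so m* = 12.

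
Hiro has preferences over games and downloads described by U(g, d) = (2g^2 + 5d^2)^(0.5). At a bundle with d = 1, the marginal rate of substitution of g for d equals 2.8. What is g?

g = 7

For CES with ρ = 2, MRS = (2/5)·(d/g)^(-1).
Setting (2/5)·(1/g)^(-1) = 2.8 gives (1/g)^(-1) = 7, so 1/g = 1/7 and g = 7.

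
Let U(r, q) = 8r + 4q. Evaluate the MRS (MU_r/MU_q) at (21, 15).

MRS = 2

MU_r = 8, MU_q = 4, so MRS = 8/4 = 2 at every bundle.
At (21, 15): MRS = 2.
So at (21, 15) the consumer would give up 2 units of q for one more unit of r.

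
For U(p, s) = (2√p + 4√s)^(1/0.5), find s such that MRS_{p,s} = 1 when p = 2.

s = 8

For CES with ρ = 0.5, MRS = (2/4)·√(s/p).
Setting (2/4)·√(s/2) = 1 gives √(s/2) = 2, so s/2 = 4 and s = 8.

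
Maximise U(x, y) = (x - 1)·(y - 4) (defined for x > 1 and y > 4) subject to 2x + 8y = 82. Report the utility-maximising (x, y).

MU_x = (y−4), MU_y = (x−1).
MRS = (y−4)/(x−1).
Tangency: set MRS = p_x/p_y = 2/8 = 0.25.
So (y − 4)/(x − 1) = 0.25, i.e. (y − 4) = 0.25·(x − 1).
Rewrite the budget in excess-of-subsistence terms: 2·(x − 1) + 8·(y − 4) = 82 − 2·1 − 8·4 = 48.
Substituting, 4·(x − 1) = 48, so x − 1 = 12 and x* = 13.
Then y − 4 = 0.25·12 = 3, so y* = 7.

x* = 13, y* = 7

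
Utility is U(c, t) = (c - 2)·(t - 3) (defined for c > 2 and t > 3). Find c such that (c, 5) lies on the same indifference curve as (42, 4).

c = 22

U(42, 4) = 40.
Set U(c, 5) = 40 and solve.
With t = 5: (5 − 3) = 2, so (c − 2) = 40/2 = 20.
So c = 2 + 20 = 22.
Check: U(22, 5) = 40.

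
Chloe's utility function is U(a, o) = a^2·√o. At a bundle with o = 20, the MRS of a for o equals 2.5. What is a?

MU_a = 2·a·√o and MU_o = 0.5·a^2·o^(-0.5).
MRS = MU_a/MU_o = (4)·o/a.
Substitute o = 20: MRS = 80/a. Setting 80/a = 2.5 gives a = 80/2.5 = 32.

a = 32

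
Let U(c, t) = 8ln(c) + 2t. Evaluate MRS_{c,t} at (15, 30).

MRS = 4/15

MU_c = 8/c, MU_t = 2.
MRS = 8/c ÷ 2.
At (15, 30): MRS = 4/15.
The indifference curve has slope −4/15 at this bundle.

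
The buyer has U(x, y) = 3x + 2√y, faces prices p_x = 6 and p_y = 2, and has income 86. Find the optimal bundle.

x* = 14, y* = 1

MU_x = 3, MU_y = 2/(2√y).
MRS = 3 ÷ (2/(2√y)).
Tangency: set MRS = p_x/p_y = 6/2 = 3.
MRS depends only on y: 3·√y = 3 ⇒ √y = 3/3 = 1 ⇒ y* = 1.
From the budget, 6·x = 86 − 2·1 = 84, so x* = 14.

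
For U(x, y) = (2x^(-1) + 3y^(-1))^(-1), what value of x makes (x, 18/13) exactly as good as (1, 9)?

U depends on (x, y) only through S = 2x^(-1) + 3y^(-1), so equal utility means equal S. At (1, 9): S = 7/3.
With y = 18/13: 3·(18/13)^(-1) = 13/6, so 2x^(-1) = 7/3 − 13/6 = 1/6, i.e. x^(-1) = 1/12.
Hence x = 1/(1/12) = 12.
Check: U(12, 18/13) = 0.4286.

x = 12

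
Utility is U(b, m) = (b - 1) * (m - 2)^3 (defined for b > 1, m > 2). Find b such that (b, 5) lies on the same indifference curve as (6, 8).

b = 41

U(6, 8) = 1080.
Set U(b, 5) = 1080 and solve.
With m = 5: (5 − 2)^3 = 27, so (b − 1) = 1080/27 = 40.
So b = 1 + 40 = 41.
Check: U(41, 5) = 1080.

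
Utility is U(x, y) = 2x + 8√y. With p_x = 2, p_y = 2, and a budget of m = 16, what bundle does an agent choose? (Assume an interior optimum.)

x* = 4, y* = 4

MU_x = 2, MU_y = 8/(2√y).
MRS = 2 ÷ (8/(2√y)).
Tangency: set MRS = p_x/p_y = 2/2 = 1.
MRS depends only on y: 0.5·√y = 1 ⇒ √y = 1/0.5 = 2 ⇒ y* = 4.
From the budget, 2·x = 16 − 2·4 = 8, so x* = 4.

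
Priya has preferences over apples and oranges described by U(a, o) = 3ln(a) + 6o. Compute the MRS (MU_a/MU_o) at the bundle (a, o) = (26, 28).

MRS = 1/52

MU_a = 3/a, MU_o = 6.
MRS = 3/a ÷ 6.
At (26, 28): MRS = 1/52.
The indifference curve has slope −1/52 at this bundle.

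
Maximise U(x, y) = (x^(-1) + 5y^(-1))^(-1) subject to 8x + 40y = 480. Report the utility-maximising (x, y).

For CES with ρ = -1, MRS = (1/5)·(y/x)^2.
Tangency: set MRS = p_x/p_y = 8/40 = 0.2.
So (y/x)^2 = 1; taking the square root, y/x = 1, i.e. y = x.
Substitute into the budget 8·x + 40·y = 480: 48·x = 480, so x* = 10 and y* = 10.

x* = 10, y* = 10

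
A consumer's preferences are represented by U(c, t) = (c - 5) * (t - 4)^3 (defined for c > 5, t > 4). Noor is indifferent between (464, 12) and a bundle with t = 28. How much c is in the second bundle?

U(464, 12) = 235008.
Set U(c, 28) = 235008 and solve.
With t = 28: (28 − 4)^3 = 13824, so (c − 5) = 235008/13824 = 17.
So c = 5 + 17 = 22.
Check: U(22, 28) = 235008.

c = 22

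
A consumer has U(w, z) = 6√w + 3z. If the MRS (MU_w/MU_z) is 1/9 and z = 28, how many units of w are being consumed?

w = 81

MU_w = 6/(2√w), MU_z = 3.
MRS = 6/(2√w) ÷ 3.
MRS depends only on w: 1/√w = 1/9 ⇒ √w = 1/(1/9) = 9 ⇒ w = 81.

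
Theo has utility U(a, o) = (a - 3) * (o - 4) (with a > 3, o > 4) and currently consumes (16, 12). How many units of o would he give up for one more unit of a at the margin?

MU_a = (o−4), MU_o = (a−3).
MRS = (o−4)/(a−3).
At (16, 12): MRS = 8/13.
The indifference curve has slope −8/13 at this bundle.

MRS = 8/13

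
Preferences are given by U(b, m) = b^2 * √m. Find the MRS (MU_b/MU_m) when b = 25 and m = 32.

MRS = 128/25

MU_b = 2·b·√m and MU_m = 0.5·b^2·m^(-0.5).
MRS = MU_b/MU_m = (4)·m/b.
At (25, 32): MRS = 128/25.
So at (25, 32) the consumer would give up 128/25 units of m for one more unit of b.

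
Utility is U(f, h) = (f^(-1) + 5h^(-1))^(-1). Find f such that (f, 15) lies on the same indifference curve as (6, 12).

U depends on (f, h) only through S = f^(-1) + 5h^(-1), so equal utility means equal S. At (6, 12): S = 7/12.
With h = 15: 5·15^(-1) = 1/3, so f^(-1) = 7/12 − 1/3 = 0.25.
Hence f = 1/0.25 = 4.
Check: U(4, 15) = 1.7143.

f = 4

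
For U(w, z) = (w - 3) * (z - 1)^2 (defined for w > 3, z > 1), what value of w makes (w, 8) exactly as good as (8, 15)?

U(8, 15) = 980.
Set U(w, 8) = 980 and solve.
With z = 8: (8 − 1)^2 = 49, so (w − 3) = 980/49 = 20.
So w = 3 + 20 = 23.
Check: U(23, 8) = 980.

w = 23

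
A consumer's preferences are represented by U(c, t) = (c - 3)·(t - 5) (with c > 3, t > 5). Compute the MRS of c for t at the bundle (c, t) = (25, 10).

MRS = 5/22

MU_c = (t−5), MU_t = (c−3).
MRS = (t−5)/(c−3).
At (25, 10): MRS = 5/22.
That is, one extra unit of c is worth 5/22 units of t at the margin.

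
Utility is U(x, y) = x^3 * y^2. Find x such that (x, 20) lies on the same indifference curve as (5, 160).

x = 20

U(5, 160) = 3200000.
Set U(x, 20) = 3200000 and solve.
With y = 20: 20^2 = 400, so x^3 = 3200000/400 = 8000; taking the cube root, x = 20.
Check: U(20, 20) = 3200000.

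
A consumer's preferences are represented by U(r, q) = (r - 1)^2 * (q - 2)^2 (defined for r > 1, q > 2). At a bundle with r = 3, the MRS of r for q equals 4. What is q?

q = 10

MU_r = 2·(r−1)·(q−2)^2, MU_q = 2·(r−1)^2·(q−2).
MRS = (q−2)/(r−1).
Substitute r = 3: MRS = (q − 2)/2. Setting this equal to 4 gives q − 2 = 4·2 = 8, so q = 10.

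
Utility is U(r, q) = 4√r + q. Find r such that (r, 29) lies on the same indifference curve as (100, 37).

U(100, 37) = 77.
Set U(r, 29) = 77 and solve.
With q = 29: 4√r = 77 − 29 = 48, so √r = 12 and r = 144.
Check: U(144, 29) = 77.

r = 144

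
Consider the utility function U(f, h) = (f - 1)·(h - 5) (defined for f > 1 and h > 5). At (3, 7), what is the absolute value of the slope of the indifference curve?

MRS = 1

MU_f = (h−5), MU_h = (f−1).
MRS = (h−5)/(f−1).
At (3, 7): MRS = 1.
So at (3, 7) the consumer would give up 1 units of h for one more unit of f.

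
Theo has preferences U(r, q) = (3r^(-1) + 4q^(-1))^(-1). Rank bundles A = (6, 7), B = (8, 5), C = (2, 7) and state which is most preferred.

Evaluate utility at each bundle:
U(A) = 0.933.
U(B) = 0.851.
U(C) = 0.483.
Highest utility is A, so A ≻ B ≻ C.

Bundle A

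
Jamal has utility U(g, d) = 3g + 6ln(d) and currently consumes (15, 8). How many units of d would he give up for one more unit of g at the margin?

MU_g = 3, MU_d = 6/d.
MRS = 3 ÷ (6/d).
At (15, 8): MRS = 4.
That is, one extra unit of g is worth 4 units of d at the margin.

MRS = 4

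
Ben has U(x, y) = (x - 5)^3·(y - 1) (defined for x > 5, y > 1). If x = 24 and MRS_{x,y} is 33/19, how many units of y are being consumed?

y = 12

MU_x = 3·(x−5)^2·(y−1), MU_y = (x−5)^3.
MRS = (3/1)·(y−1)/(x−5).
Substitute x = 24: MRS = (y − 1)/(19/3). Setting this equal to 33/19 gives y − 1 = (33/19)·(19/3) = 11, so y = 12.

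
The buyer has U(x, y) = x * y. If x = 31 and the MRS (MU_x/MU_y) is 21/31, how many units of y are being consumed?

MU_x = y and MU_y = x.
MRS = MU_x/MU_y = y/x.
Substitute x = 31: MRS = y/31. Setting y/31 = 21/31 gives y = (21/31)·31 = 21.

y = 21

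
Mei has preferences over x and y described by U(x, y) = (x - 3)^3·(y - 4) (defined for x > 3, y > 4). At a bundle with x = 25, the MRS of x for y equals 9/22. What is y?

MU_x = 3·(x−3)^2·(y−4), MU_y = (x−3)^3.
MRS = (3/1)·(y−4)/(x−3).
Substitute x = 25: MRS = (y − 4)/(22/3). Setting this equal to 9/22 gives y − 4 = (9/22)·(22/3) = 3, so y = 7.

y = 7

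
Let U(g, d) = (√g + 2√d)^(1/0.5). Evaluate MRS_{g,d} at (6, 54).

MRS = 1.5

For CES with ρ = 0.5, MRS = (1/2)·√(d/g).
At (6, 54): MRS = 1.5.
The indifference curve has slope −1.5 at this bundle.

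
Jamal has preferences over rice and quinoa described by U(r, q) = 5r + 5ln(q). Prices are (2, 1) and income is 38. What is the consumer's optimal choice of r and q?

MU_r = 5, MU_q = 5/q.
MRS = 5 ÷ (5/q).
Tangency: set MRS = p_r/p_q = 2/1 = 2.
MRS depends only on q: q = 2 ⇒ q* = 2.
From the budget, 2·r = 38 − 1·2 = 36, so r* = 18.

r* = 18, q* = 2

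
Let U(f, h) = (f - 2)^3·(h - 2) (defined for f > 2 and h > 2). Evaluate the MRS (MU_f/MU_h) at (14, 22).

MRS = 5

MU_f = 3·(f−2)^2·(h−2), MU_h = (f−2)^3.
MRS = (3/1)·(h−2)/(f−2).
At (14, 22): MRS = 5.
That is, one extra unit of f is worth 5 units of h at the margin.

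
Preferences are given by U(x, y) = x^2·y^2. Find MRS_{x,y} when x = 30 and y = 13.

MRS = 13/30

MU_x = 2·x·y^2 and MU_y = 2·x^2·y.
MRS = MU_x/MU_y = y/x.
At (30, 13): MRS = 13/30.
That is, one extra unit of x is worth 13/30 units of y at the margin.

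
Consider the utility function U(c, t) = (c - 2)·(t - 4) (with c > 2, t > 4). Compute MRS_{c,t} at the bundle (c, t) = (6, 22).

MRS = 4.5

MU_c = (t−4), MU_t = (c−2).
MRS = (t−4)/(c−2).
At (6, 22): MRS = 4.5.
That is, one extra unit of c is worth 4.5 units of t at the margin.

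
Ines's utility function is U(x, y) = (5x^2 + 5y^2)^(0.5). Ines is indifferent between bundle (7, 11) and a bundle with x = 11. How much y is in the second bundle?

y = 7

U depends on (x, y) only through S = 5x^2 + 5y^2, so equal utility means equal S. At (7, 11): S = 850.
With x = 11: 5·11^2 = 605, so 5y^2 = 850 − 605 = 245, i.e. y^2 = 49.
Hence y = √49 = 7.
Check: U(11, 7) = 29.1548.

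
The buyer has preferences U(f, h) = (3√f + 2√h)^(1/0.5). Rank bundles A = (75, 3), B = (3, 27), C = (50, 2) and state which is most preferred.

Evaluate utility at each bundle:
U(A) = 867.000.
U(B) = 243.000.
U(C) = 578.000.
Highest utility is A, so A ≻ C ≻ B.

Bundle A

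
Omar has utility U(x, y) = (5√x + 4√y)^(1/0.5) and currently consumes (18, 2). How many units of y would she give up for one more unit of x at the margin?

MRS = 5/12

For CES with ρ = 0.5, MRS = (5/4)·√(y/x).
At (18, 2): MRS = 5/12.
So at (18, 2) the consumer would give up 5/12 units of y for one more unit of x.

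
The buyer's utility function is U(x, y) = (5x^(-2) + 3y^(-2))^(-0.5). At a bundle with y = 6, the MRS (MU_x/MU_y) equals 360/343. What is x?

For CES with ρ = -2, MRS = (5/3)·(y/x)^3.
Setting (5/3)·(6/x)^3 = 360/343 gives (6/x)^3 = 216/343, so 6/x = 6/7 and x = 7.

x = 7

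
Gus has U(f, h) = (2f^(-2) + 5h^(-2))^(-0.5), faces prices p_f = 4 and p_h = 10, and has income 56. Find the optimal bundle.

For CES with ρ = -2, MRS = (2/5)·(h/f)^3.
Tangency: set MRS = p_f/p_h = 4/10 = 0.4.
So (h/f)^3 = 1; taking the cube root, h/f = 1, i.e. h = f.
Substitute into the budget 4·f + 10·h = 56: 14·f = 56, so f* = 4 and h* = 4.

f* = 4, h* = 4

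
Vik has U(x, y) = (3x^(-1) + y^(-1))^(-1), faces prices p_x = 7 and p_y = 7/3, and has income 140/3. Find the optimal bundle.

For CES with ρ = -1, MRS = (3/1)·(y/x)^2.
Tangency: set MRS = p_x/p_y = 7/(7/3) = 3.
So (y/x)^2 = 1; taking the square root, y/x = 1, i.e. y = x.
Substitute into the budget 7·x + (7/3)·y = 140/3: (28/3)·x = 140/3, so x* = 5 and y* = 5.

x* = 5, y* = 5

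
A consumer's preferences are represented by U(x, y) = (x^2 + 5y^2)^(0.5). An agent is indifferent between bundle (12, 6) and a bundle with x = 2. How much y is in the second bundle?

y = 8

U depends on (x, y) only through S = x^2 + 5y^2, so equal utility means equal S. At (12, 6): S = 324.
With x = 2: 2^2 = 4, so 5y^2 = 324 − 4 = 320, i.e. y^2 = 64.
Hence y = √64 = 8.
Check: U(2, 8) = 18.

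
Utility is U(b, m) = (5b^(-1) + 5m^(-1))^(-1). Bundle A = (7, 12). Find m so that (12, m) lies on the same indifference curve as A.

U depends on (b, m) only through S = 5b^(-1) + 5m^(-1), so equal utility means equal S. At (7, 12): S = 95/84.
With b = 12: 5·12^(-1) = 5/12, so 5m^(-1) = 95/84 − 5/12 = 5/7, i.e. m^(-1) = 1/7.
Hence m = 1/(1/7) = 7.
Check: U(12, 7) = 0.8842.

m = 7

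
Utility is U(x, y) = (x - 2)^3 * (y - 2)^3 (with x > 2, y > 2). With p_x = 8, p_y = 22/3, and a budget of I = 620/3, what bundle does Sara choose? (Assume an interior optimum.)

MU_x = 3·(x−2)^2·(y−2)^3, MU_y = 3·(x−2)^3·(y−2)^2.
MRS = (y−2)/(x−2).
Tangency: set MRS = p_x/p_y = 8/(22/3) = 12/11.
So (y − 2)/(x − 2) = 12/11, i.e. (y − 2) = (12/11)·(x − 2).
Rewrite the budget in excess-of-subsistence terms: 8·(x − 2) + (22/3)·(y − 2) = 620/3 − 8·2 − (22/3)·2 = 176.
Substituting, 16·(x − 2) = 176, so x − 2 = 11 and x* = 13.
Then y − 2 = (12/11)·11 = 12, so y* = 14.

x* = 13, y* = 14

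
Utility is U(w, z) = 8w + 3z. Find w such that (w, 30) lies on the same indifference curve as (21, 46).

U(21, 46) = 306.
Set U(w, 30) = 306 and solve.
8w + 3·30 = 306 ⇒ 8w = 216 ⇒ w = 27.
Check: U(27, 30) = 306.

w = 27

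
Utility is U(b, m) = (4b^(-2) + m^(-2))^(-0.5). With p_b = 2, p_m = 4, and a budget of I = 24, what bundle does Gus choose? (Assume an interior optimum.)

For CES with ρ = -2, MRS = (4/1)·(m/b)^3.
Tangency: set MRS = p_b/p_m = 2/4 = 0.5.
So (m/b)^3 = 0.125; taking the cube root, m/b = 0.5, i.e. m = 0.5·b.
Substitute into the budget 2·b + 4·m = 24: 4·b = 24, so b* = 6 and m* = 0.5·6 = 3.

b* = 6, m* = 3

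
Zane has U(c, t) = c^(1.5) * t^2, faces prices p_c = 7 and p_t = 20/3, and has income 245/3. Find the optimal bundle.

MU_c = 1.5·√c·t^2 and MU_t = 2·c^(1.5)·t.
MRS = MU_c/MU_t = (0.75)·t/c.
Tangency: set MRS = p_c/p_t = 7/(20/3) = 1.05.
So (0.75)·t/c = 1.05, i.e. t = 1.4·c.
Substitute into the budget 7·c + (20/3)·t = 245/3: (49/3)·c = 245/3, so c* = 5.
Then t* = 1.4·5 = 7.

c* = 5, t* = 7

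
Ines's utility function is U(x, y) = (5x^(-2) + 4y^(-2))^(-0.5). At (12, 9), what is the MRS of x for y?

MRS = 135/256

For CES with ρ = -2, MRS = (5/4)·(y/x)^3.
At (12, 9): MRS = 135/256.
That is, one extra unit of x is worth 135/256 units of y at the margin.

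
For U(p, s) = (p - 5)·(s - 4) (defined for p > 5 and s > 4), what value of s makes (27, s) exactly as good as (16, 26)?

U(16, 26) = 242.
Set U(27, s) = 242 and solve.
With p = 27: (27 − 5) = 22, so (s − 4) = 242/22 = 11.
So s = 4 + 11 = 15.
Check: U(27, 15) = 242.

s = 15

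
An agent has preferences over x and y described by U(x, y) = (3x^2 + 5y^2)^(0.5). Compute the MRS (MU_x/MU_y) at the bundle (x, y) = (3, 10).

For CES with ρ = 2, MRS = (3/5)·(y/x)^(-1).
At (3, 10): MRS = 9/50.
So at (3, 10) the consumer would give up 9/50 units of y for one more unit of x.

MRS = 9/50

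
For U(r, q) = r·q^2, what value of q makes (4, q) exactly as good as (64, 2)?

q = 8

U(64, 2) = 256.
Set U(4, q) = 256 and solve.
With r = 4: q^2 = 256/4 = 64; taking the square root, q = 8.
Check: U(4, 8) = 256.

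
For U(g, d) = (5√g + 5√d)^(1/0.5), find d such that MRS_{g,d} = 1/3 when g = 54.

d = 6

For CES with ρ = 0.5, MRS = √(d/g).
Setting √(d/54) = 1/3 gives d/54 = 1/9 and d = 6.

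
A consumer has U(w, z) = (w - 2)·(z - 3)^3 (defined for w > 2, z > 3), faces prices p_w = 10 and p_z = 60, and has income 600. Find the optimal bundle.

MU_w = (z−3)^3, MU_z = 3·(w−2)·(z−3)^2.
MRS = (1/3)·(z−3)/(w−2).
Tangency: set MRS = p_w/p_z = 10/60 = 1/6.
So (1/3)·(z − 3)/(w − 2) = 1/6, i.e. (z − 3) = 0.5·(w − 2).
Rewrite the budget in excess-of-subsistence terms: 10·(w − 2) + 60·(z − 3) = 600 − 10·2 − 60·3 = 400.
Substituting, 40·(w − 2) = 400, so w − 2 = 10 and w* = 12.
Then z − 3 = 0.5·10 = 5, so z* = 8.

w* = 12, z* = 8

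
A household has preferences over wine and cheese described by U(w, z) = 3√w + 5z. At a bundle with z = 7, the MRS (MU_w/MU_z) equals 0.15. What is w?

w = 4

MU_w = 3/(2√w), MU_z = 5.
MRS = 3/(2√w) ÷ 5.
MRS depends only on w: 0.3/√w = 0.15 ⇒ √w = 0.3/0.15 = 2 ⇒ w = 4.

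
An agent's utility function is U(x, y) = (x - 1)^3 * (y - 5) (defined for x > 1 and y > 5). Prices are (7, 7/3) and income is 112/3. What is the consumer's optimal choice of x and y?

MU_x = 3·(x−1)^2·(y−5), MU_y = (x−1)^3.
MRS = (3/1)·(y−5)/(x−1).
Tangency: set MRS = p_x/p_y = 7/(7/3) = 3.
So (3/1)·(y − 5)/(x − 1) = 3, i.e. (y − 5) = (x − 1).
Rewrite the budget in excess-of-subsistence terms: 7·(x − 1) + (7/3)·(y − 5) = 112/3 − 7·1 − (7/3)·5 = 56/3.
Substituting, (28/3)·(x − 1) = 56/3, so x − 1 = 2 and x* = 3.
Then y − 5 = 2, so y* = 7.

x* = 3, y* = 7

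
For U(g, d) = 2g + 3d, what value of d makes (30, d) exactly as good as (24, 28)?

U(24, 28) = 132.
Set U(30, d) = 132 and solve.
2·30 + 3d = 132 ⇒ 3d = 72 ⇒ d = 24.
Check: U(30, 24) = 132.

d = 24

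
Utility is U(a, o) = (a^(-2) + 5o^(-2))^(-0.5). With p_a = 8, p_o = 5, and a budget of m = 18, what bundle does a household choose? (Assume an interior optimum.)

a* = 1, o* = 2

For CES with ρ = -2, MRS = (1/5)·(o/a)^3.
Tangency: set MRS = p_a/p_o = 8/5 = 1.6.
So (o/a)^3 = 8; taking the cube root, o/a = 2, i.e. o = 2·a.
Substitute into the budget 8·a + 5·o = 18: 18·a = 18, so a* = 1 and o* = 2·1 = 2.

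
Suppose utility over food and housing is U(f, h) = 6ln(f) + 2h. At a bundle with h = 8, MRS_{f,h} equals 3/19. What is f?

MU_f = 6/f, MU_h = 2.
MRS = 6/f ÷ 2.
MRS depends only on f: 3/f = 3/19 ⇒ f = 3/(3/19) = 19.

f = 19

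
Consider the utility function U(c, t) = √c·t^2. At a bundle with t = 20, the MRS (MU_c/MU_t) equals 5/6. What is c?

MU_c = 0.5·c^(-0.5)·t^2 and MU_t = 2·√c·t.
MRS = MU_c/MU_t = (0.25)·t/c.
Substitute t = 20: MRS = 5/c. Setting 5/c = 5/6 gives c = 5/(5/6) = 6.

c = 6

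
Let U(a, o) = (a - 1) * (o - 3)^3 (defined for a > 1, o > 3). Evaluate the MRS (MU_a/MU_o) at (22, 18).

MU_a = (o−3)^3, MU_o = 3·(a−1)·(o−3)^2.
MRS = (1/3)·(o−3)/(a−1).
At (22, 18): MRS = 5/21.
That is, one extra unit of a is worth 5/21 units of o at the margin.

MRS = 5/21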